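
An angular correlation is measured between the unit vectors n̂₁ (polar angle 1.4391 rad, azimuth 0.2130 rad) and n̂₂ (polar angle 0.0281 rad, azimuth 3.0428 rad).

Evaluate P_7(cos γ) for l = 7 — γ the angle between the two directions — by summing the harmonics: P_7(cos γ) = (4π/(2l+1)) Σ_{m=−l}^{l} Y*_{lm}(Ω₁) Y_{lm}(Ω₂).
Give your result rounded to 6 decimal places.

Term-by-term m-sum for l=7 (normalisation 4π/15 = 0.837758):
  m=-7: Y*=+0.037505+0.469008i  Y=-0.000000-0.000000i  product +0.000000-0.000000i
  m=-6: Y*=+0.067308+0.223272i  Y=+0.000000+0.000000i  product -0.000000+0.000000i
  m=-5: Y*=-0.132057-0.238433i  Y=-0.000000-0.000000i  product +0.000000+0.000000i
  m=-4: Y*=-0.170120-0.194436i  Y=+0.000004+0.000002i  product -0.000000-0.000001i
  m=-3: Y*=+0.164766+0.122419i  Y=-0.000187-0.000057i  product -0.000024-0.000032i
  m=-2: Y*=+0.241706+0.109683i  Y=+0.005794+0.001160i  product +0.001273+0.000916i
  m=-1: Y*=-0.174348-0.037708i  Y=-0.113688-0.011268i  product +0.019396+0.006252i
  m=+0: Y*=-0.266960-0.000000i  Y=+1.080504+0.000000i  product -0.288452-0.000000i
  m=+1: Y*=+0.174348-0.037708i  Y=+0.113688-0.011268i  product +0.019396-0.006252i
  m=+2: Y*=+0.241706-0.109683i  Y=+0.005794-0.001160i  product +0.001273-0.000916i
  m=+3: Y*=-0.164766+0.122419i  Y=+0.000187-0.000057i  product -0.000024+0.000032i
  m=+4: Y*=-0.170120+0.194436i  Y=+0.000004-0.000002i  product -0.000000+0.000001i
  m=+5: Y*=+0.132057-0.238433i  Y=+0.000000-0.000000i  product +0.000000-0.000000i
  m=+6: Y*=+0.067308-0.223272i  Y=+0.000000-0.000000i  product -0.000000-0.000000i
  m=+7: Y*=-0.037505+0.469008i  Y=+0.000000-0.000000i  product +0.000000+0.000000i
Σ over m = -0.247161+0.000000i; ×(4π/15) → -0.207061+0.000000i. Real part: -0.207061

-0.207061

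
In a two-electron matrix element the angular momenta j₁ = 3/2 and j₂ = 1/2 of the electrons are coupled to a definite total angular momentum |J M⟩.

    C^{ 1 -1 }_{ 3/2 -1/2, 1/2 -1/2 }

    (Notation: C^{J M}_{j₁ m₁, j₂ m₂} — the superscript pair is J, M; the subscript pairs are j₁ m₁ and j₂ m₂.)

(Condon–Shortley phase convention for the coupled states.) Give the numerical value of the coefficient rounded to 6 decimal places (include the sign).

+0.500000  (= +√(1/4))

√[3·1!2!0!/4! · 1!2!0!1!0!2!] = √(1)
  +(−1)^0/∏(0,1,2,0,0,0)! = 1/2  (running 1/2)
⟨..|..⟩ = √(1)·(1/2) = +0.500000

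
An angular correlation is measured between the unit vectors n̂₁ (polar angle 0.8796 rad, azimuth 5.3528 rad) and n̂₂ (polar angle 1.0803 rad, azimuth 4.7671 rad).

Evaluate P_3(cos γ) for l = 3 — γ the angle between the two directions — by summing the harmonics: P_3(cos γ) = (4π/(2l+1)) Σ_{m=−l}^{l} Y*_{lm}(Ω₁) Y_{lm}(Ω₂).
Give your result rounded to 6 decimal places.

Term-by-term m-sum for l=3 (normalisation 4π/7 = 1.795196):
  term(m=-3) = -0.010122+0.053703i   from Y*(Ω₁)=-0.179237-0.065515i, Y(Ω₂)=-0.046791-0.282517i
  term(m=-2) = +0.056335+0.133470i   from Y*(Ω₁)=-0.110581-0.370599i, Y(Ω₂)=-0.372352+0.040907i
  term(m=-1) = +0.006684+0.004433i   from Y*(Ω₁)=+0.153514-0.206009i, Y(Ω₂)=+0.001707+0.031171i
  term(m=+0) = +0.076544+0.000000i   from Y*(Ω₁)=-0.230327-0.000000i, Y(Ω₂)=-0.332330+0.000000i
  term(m=+1) = +0.006684-0.004433i   from Y*(Ω₁)=-0.153514-0.206009i, Y(Ω₂)=-0.001707+0.031171i
  term(m=+2) = +0.056335-0.133470i   from Y*(Ω₁)=-0.110581+0.370599i, Y(Ω₂)=-0.372352-0.040907i
  term(m=+3) = -0.010122-0.053703i   from Y*(Ω₁)=+0.179237-0.065515i, Y(Ω₂)=+0.046791-0.282517i
Accumulated sum +0.182337-0.000000i; after 4π/(2l+1) scaling, +0.327330-0.000000i ⇒ P_3 = 0.327330

0.327330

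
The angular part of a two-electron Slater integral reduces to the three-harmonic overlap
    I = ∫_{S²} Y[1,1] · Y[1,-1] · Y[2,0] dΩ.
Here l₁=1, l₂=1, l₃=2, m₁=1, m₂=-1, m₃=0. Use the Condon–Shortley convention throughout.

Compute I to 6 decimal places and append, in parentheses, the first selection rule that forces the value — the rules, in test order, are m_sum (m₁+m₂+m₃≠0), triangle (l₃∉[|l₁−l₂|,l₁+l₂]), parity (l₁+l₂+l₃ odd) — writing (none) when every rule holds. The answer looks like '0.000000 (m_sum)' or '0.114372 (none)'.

Checks pass: Σm=0; 4 even; l₃=2∈[0,2].
(2·1+1)(2·1+1)(2·2+1) = 45
Δ: 0! 2! 2! / 5! → 1/30
sum: t=0:+1/1 = 1/1
3j²(1 1 2; 0 0 0) = Δ·Π!·Σ² = 2/15  (sign +1)
sum: t=0:+1/4 = 1/4
3j²(1 1 2; 1 -1 0) = Δ·Π!·Σ² = 1/30  (sign +1)
combine: 4πI² = 45·2/15·1/30 = 1/5
take √, sign +1: I = 0.12615663
No selection rule forces the value: the integral is nonzero (none).

0.126157 (none)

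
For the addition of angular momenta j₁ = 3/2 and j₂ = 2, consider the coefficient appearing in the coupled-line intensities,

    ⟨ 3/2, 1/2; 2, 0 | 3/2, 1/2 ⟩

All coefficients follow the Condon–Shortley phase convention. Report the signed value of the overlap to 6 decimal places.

-0.447214  (= −√(1/5))

triangle: 2!×1!×2!/6! = 4/720
(j±m)!: 2!×1!×2!×2!×2!×1! = 16
prefactor² = (2J+1)×Δ×N² = 16/45
  k=0: +1/(0!×2!×1!×2!×0!×0!) = 1/4
  k=1: −1/(1!×1!×0!×1!×1!×1!) = -1
Σ = -3/4  ⇒  CG² = 16/45×(-3/4)² = 1/5
CG = −√(1/5) = -0.447214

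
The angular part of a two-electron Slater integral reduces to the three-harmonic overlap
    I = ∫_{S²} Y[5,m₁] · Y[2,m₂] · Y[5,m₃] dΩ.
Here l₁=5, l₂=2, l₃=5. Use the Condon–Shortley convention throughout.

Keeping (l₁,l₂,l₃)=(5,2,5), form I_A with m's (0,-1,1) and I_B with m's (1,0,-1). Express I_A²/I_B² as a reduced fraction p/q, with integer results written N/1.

l's match ⇒ only the (l;m) 3-j factors differ between A and B.
A: triangle coeff Δ(5,2,5) = 1/38610; Σ_t [0,1]: t=0:+1/1440 t=1:−1/1152 = -1/5760; (3j)²=1/858 [(5 2 5; 0 -1 1)], sign=-1
B: triangle coeff Δ(5,2,5) = 1/38610; Σ_t [0,2]: t=0:+1/2304 t=1:−1/720 t=2:+1/5760 = -1/1280; (3j)²=27/1430 [(5 2 5; 1 0 -1)], sign=-1
I_A²/I_B² = (1/858)/(27/1430) = 5/81

5/81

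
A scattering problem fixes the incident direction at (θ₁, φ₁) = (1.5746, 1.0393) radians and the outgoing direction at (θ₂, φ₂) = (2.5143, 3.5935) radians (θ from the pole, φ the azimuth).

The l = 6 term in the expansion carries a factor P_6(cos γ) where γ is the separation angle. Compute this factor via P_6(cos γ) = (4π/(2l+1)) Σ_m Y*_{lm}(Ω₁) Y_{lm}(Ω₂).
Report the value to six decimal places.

0.329599

Expand P_6 via completeness: Σ_{m} conj(Y_{6,m}) at Ω₁ times Y_{6,m} at Ω₂ —
  m=-6: Y*=0.48252 - 0.02288j  Y=-0.01795 - 0.00824j  product -0.00885 - 0.00356j
  m=-5: Y*=-0.00296 + 0.00563j  Y=-0.05999 - 0.07287j  product 0.00059 - 0.00012j
  m=-4: Y*=0.18803 + 0.30314j  Y=-0.06170 - 0.25565j  product 0.06589 - 0.06677j
  m=-3: Y*=-0.00743 + 0.00018j  Y=0.09583 - 0.43866j  product -0.00063 + 0.00328j
  m=-2: Y*=-0.15833 + 0.28452j  Y=0.23462 - 0.29799j  product 0.04764 + 0.11393j
  m=-1: Y*=-0.00397 - 0.00675j  Y=-0.08555 + 0.04153j  product 0.00062 + 0.00041j
  m=+0: Y*=-0.31775 + 0.00000j  Y=-0.41061 + 0.00000j  product 0.13047 + 0.00000j
  m=+1: Y*=0.00397 - 0.00675j  Y=0.08555 + 0.04153j  product 0.00062 - 0.00041j
  m=+2: Y*=-0.15833 - 0.28452j  Y=0.23462 + 0.29799j  product 0.04764 - 0.11393j
  m=+3: Y*=0.00743 + 0.00018j  Y=-0.09583 - 0.43866j  product -0.00063 - 0.00328j
  m=+4: Y*=0.18803 - 0.30314j  Y=-0.06170 + 0.25565j  product 0.06589 + 0.06677j
  m=+5: Y*=0.00296 + 0.00563j  Y=0.05999 - 0.07287j  product 0.00059 + 0.00012j
  m=+6: Y*=0.48252 + 0.02288j  Y=-0.01795 + 0.00824j  product -0.00885 + 0.00356j
Accumulated sum 0.34097 + 0.00000j; after 4π/(2l+1) scaling, 0.32960 + 0.00000j ⇒ P_6 = 0.329599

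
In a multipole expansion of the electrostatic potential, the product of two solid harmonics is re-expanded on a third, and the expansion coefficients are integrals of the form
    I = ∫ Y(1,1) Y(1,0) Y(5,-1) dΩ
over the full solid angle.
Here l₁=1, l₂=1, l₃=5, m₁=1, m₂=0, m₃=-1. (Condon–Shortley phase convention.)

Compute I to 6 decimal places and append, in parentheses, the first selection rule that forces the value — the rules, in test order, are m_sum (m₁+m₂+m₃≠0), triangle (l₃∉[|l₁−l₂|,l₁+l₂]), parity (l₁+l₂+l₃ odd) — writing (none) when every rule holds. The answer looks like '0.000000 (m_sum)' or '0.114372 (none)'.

|1−1|≤5≤1+1 violated ⇒ I = 0

0.000000 (triangle)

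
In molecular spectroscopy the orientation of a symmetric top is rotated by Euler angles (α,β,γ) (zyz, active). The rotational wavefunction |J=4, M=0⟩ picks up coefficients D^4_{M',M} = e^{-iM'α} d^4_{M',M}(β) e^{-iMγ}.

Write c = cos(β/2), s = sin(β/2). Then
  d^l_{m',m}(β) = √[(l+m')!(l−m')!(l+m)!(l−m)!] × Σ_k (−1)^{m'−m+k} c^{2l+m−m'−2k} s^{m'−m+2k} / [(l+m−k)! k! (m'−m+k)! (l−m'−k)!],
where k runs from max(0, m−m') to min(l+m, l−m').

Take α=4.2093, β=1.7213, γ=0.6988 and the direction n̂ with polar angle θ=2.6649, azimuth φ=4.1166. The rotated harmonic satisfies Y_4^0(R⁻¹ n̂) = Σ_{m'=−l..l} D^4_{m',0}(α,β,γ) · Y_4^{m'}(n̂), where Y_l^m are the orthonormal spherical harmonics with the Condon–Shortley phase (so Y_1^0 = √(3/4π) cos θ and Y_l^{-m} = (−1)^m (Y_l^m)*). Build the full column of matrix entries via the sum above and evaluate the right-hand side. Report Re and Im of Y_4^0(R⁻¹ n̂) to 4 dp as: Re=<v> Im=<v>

Re=-0.3350 Im=0.0000

Need the full column D^4_{m',0} for m'=−4..4 at α=4.2093, β=1.7213, γ=0.6988.
cos(β/2)=0.651945, sin(β/2)=0.758266
d^4_{-4,0}: single k=4 term ⇒ +0.499666;  D = -0.213532-0.451741i
d^4_{-3,0}: k∈[3..4] ⇒ +0.607552 -0.821875 = -0.214323;  D = -0.213917-0.013179i
d^4_{-2,0}: k∈[2..4] ⇒ +0.418822 -1.510847 +0.766433 = -0.325592;  D = +0.174222-0.275058i
d^4_{-1,0}: k∈[1..4] ⇒ +0.169751 -1.377799 +1.863837 -0.420222 = +0.235567;  D = -0.113575-0.206380i
d^4_{0,0}: k∈[0..4] ⇒ +0.032635 -0.706364 +2.149973 -1.292625 +0.109289 = +0.292908;  D = +0.292908+0.000000i
d^4_{1,0}: k∈[0..3] ⇒ -0.169751 +1.377799 -1.863837 +0.420222 = -0.235567;  D = +0.113575-0.206380i
d^4_{2,0}: k∈[0..2] ⇒ +0.418822 -1.510847 +0.766433 = -0.325592;  D = +0.174222+0.275058i
d^4_{3,0}: k∈[0..1] ⇒ -0.607552 +0.821875 = +0.214323;  D = +0.213917-0.013179i
d^4_{4,0}: single k=0 term ⇒ +0.499666;  D = -0.213532+0.451741i
Y_4^{m'}(θ=2.6649,φ=4.1166) and Σ D·Y over m':
  (-0.2135-0.4517i)·(-0.0142+0.0135i)  (-0.2139-0.0132i)·(-0.1049-0.0231i)  (+0.1742-0.2751i)·(-0.1180-0.2961i)  (-0.1136-0.2064i)·(+0.2734-0.4033i)  (+0.2929+0.0000i)·(+0.1195+0.0000i)  (+0.1136-0.2064i)·(-0.2734-0.4033i)  (+0.1742+0.2751i)·(-0.1180+0.2961i)  (+0.2139-0.0132i)·(+0.1049-0.0231i)  (-0.2135+0.4517i)·(-0.0142-0.0135i)
Y_4^0(R⁻¹ n̂) = -0.335036-0.000000i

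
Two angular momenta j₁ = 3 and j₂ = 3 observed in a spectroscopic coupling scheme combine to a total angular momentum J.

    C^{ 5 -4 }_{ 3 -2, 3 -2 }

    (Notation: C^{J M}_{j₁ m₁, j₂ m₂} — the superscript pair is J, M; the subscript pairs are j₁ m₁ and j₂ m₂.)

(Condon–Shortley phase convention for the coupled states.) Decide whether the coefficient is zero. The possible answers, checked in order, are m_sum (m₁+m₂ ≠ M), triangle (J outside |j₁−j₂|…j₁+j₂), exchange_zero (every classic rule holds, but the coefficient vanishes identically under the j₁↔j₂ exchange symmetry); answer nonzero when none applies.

exchange_zero

m-sum: m₁+m₂ = -2+(-2) = -4, M = -4  ✓
triangle: |j₁−j₂| = 0 ≤ J = 5 ≤ j₁+j₂ = 6  ✓
exchange: j₁=j₂ and m₁=m₂, and (−1)^(j₁+j₂−J) = (−1)^1 = −1 forces ⟨j₁m₁;j₂m₂|JM⟩ = −⟨j₂m₂;j₁m₁|JM⟩ = −⟨j₁m₁;j₂m₂|JM⟩ ⇒ the coefficient vanishes identically
Racah sum check: Σ_k collapses to 0 ⇒ CG = 0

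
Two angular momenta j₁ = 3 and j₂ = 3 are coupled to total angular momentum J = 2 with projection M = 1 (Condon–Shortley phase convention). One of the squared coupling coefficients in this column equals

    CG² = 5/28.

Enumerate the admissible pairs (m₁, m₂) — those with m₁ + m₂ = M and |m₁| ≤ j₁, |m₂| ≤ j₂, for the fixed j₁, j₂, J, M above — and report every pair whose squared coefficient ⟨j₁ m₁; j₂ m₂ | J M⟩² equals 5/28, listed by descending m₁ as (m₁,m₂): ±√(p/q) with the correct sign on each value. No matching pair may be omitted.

Admissible pairs with m₁+m₂ = M = 1: (-2,3), (-1,2), (0,1), (1,0), (2,-1), (3,-2)
  (m₁,m₂)=(3,-2): CG² = 25/84, CG = +√(25/84)
  (m₁,m₂)=(2,-1): CG² = 5/28, CG = −√(5/28)   ← matches the target
  (m₁,m₂)=(1,0): CG² = 1/42, CG = +√(1/42)
  (m₁,m₂)=(0,1): CG² = 1/42, CG = +√(1/42)
  (m₁,m₂)=(-1,2): CG² = 5/28, CG = −√(5/28)   ← matches the target
  (m₁,m₂)=(-2,3): CG² = 25/84, CG = +√(25/84)
Pairs with CG² = 5/28: (2,-1): −√(5/28); (-1,2): −√(5/28)

(2,-1): −√(5/28); (-1,2): −√(5/28)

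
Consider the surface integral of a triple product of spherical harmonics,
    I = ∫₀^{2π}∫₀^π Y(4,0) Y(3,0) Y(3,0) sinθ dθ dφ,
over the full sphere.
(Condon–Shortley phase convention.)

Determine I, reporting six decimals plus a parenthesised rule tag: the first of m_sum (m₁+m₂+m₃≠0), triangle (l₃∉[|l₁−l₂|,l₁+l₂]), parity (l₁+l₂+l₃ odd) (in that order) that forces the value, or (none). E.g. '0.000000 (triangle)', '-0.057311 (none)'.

0.153870 (none)

Checks pass: Σm=0; 10 even; l₃=3∈[1,7].
(2·4+1)(2·3+1)(2·3+1) = 441
Δ: 4! 4! 2! / 11! → 1/34650
sum: t=1:−1/72 t=2:+1/16 t=3:−1/72 = 5/144
3j²(4 3 3; 0 0 0) = Δ·Π!·Σ² = 2/77  (sign -1)
(m-triple is (0,0,0) — same symbol as above.)
combine: 4πI² = 441·2/77·2/77 = 36/121
take √, sign +1: I = 0.15386989
No selection rule forces the value: the integral is nonzero (none).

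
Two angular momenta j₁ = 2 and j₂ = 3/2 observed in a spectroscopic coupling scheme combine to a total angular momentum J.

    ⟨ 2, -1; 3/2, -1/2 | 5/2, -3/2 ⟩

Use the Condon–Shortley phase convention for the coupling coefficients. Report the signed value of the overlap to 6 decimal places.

-0.169031

√[6·1!3!2!/7! · 1!3!1!2!1!4!] = √(144/35)
  +(−1)^0/∏(0,1,3,1,0,1)! = 1/6  (running 1/6)
  +(−1)^1/∏(1,0,2,0,1,2)! = -1/4  (running -1/12)
⟨..|..⟩ = √(144/35)·(-1/12) = -0.169031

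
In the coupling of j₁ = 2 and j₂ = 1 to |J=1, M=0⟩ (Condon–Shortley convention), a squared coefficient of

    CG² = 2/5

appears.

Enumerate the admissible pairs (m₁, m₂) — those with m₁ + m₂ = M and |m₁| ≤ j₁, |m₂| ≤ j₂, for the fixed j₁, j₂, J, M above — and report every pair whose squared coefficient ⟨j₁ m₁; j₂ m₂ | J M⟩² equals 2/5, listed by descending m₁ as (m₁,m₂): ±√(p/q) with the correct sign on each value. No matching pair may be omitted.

Admissible pairs with m₁+m₂ = M = 0: (-1,1), (0,0), (1,-1)
  (m₁,m₂)=(1,-1): CG² = 3/10, CG = +√(3/10)
  (m₁,m₂)=(0,0): CG² = 2/5, CG = −√(2/5)   ← matches the target
  (m₁,m₂)=(-1,1): CG² = 3/10, CG = +√(3/10)
Pairs with CG² = 2/5: (0,0): −√(2/5)

(0,0): −√(2/5)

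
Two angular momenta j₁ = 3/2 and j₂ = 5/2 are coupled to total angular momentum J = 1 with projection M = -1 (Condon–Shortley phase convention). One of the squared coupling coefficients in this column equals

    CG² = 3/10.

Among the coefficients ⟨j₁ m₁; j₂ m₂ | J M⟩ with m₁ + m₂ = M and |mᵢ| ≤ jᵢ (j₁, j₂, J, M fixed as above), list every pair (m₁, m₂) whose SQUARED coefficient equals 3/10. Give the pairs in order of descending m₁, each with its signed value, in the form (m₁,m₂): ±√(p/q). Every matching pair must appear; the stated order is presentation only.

(1/2,-3/2): −√(3/10)

Admissible pairs with m₁+m₂ = M = -1: (-3/2,1/2), (-1/2,-1/2), (1/2,-3/2), (3/2,-5/2)
  (m₁,m₂)=(3/2,-5/2): CG² = 1/2, CG = +√(1/2)
  (m₁,m₂)=(1/2,-3/2): CG² = 3/10, CG = −√(3/10)   ← matches the target
  (m₁,m₂)=(-1/2,-1/2): CG² = 3/20, CG = +√(3/20)
  (m₁,m₂)=(-3/2,1/2): CG² = 1/20, CG = −√(1/20)
Pairs with CG² = 3/10: (1/2,-3/2): −√(3/10)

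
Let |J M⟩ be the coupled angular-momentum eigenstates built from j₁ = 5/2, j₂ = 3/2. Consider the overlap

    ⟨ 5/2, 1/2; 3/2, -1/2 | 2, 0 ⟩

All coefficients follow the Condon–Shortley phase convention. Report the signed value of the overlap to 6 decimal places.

-0.267261

j₁+j₂−J=2  J+j₁−j₂=3  J−j₁+j₂=1  j₁+j₂+J+1=7
(j₁±m₁, j₂±m₂, J±M) = (3,2,1,2,2,2)
P² = 8/7
sum k=0..1:
  [0] +1/4 = 1/4
  [1] −1/2 = -1/2
S = -1/4
C² = P²·S² = 1/14 ; C = -0.267261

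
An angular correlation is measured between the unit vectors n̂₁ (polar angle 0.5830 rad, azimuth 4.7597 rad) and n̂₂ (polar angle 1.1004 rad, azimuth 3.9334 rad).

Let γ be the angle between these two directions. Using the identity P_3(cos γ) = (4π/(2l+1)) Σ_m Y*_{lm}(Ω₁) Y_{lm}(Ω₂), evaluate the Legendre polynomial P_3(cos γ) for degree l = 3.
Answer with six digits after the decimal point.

-0.168176

Term-by-term m-sum for l=3 (normalisation 4π/7 = 1.795196):
  term(m=-3) = -0.01622 + 0.01266j   from Y*(Ω₁)=-0.00985 + 0.06892j, Y(Ω₂)=0.21294 + 0.20490j
  term(m=-2) = -0.00778 + 0.09485j   from Y*(Ω₁)=-0.25743 - 0.02443j, Y(Ω₂)=-0.00472 - 0.36802j
  term(m=-1) = 0.00234 + 0.00254j   from Y*(Ω₁)=0.02091 - 0.44156j, Y(Ω₂)=-0.00549 + 0.00556j
  term(m=+0) = -0.05037 + 0.00000j   from Y*(Ω₁)=0.15096 + 0.00000j, Y(Ω₂)=-0.33369 + 0.00000j
  term(m=+1) = 0.00234 - 0.00254j   from Y*(Ω₁)=-0.02091 - 0.44156j, Y(Ω₂)=0.00549 + 0.00556j
  term(m=+2) = -0.00778 - 0.09485j   from Y*(Ω₁)=-0.25743 + 0.02443j, Y(Ω₂)=-0.00472 + 0.36802j
  term(m=+3) = -0.01622 - 0.01266j   from Y*(Ω₁)=0.00985 + 0.06892j, Y(Ω₂)=-0.21294 + 0.20490j
Total Σ_m = -0.09368 + 0.00000j. Multiply by 1.795196: -0.16818 + 0.00000j. P_3(cos γ) = -0.168176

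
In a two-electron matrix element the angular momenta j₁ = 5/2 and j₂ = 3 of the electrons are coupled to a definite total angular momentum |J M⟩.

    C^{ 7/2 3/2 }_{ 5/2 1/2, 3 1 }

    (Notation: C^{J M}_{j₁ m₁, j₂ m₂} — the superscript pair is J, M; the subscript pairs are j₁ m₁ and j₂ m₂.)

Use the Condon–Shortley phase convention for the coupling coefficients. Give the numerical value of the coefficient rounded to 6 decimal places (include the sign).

-0.487950  (= −√(5/21))

√[8·2!3!4!/10! · 3!2!4!2!5!2!] = √(3072/35)
  +(−1)^0/∏(0,2,2,4,1,0)! = 1/96  (running 1/96)
  +(−1)^1/∏(1,1,1,3,2,1)! = -1/12  (running -7/96)
  +(−1)^2/∏(2,0,0,2,3,2)! = 1/48  (running -5/96)
⟨..|..⟩ = √(3072/35)·(-5/96) = -0.487950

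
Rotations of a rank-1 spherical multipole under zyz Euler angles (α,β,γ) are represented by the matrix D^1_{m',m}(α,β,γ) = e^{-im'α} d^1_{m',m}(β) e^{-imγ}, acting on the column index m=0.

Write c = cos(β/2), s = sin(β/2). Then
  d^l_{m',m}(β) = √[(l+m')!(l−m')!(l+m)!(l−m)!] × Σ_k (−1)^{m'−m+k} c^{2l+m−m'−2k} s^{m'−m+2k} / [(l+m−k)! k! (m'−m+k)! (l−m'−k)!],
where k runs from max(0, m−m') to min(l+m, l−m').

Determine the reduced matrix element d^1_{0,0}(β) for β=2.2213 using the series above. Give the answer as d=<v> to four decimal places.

d^1_{0,0}(β=2.2213) via the finite sum:
Half-angle: c=0.444079, s=0.895988. N=√(1·1·1·1)=1.000000
Admissible k: 0..1 (factorial args all ≥0)
  k=0: (−1)^0·1.0000/(1)·0.4441^2·0.8960^0 = +0.197206
  k=1: (−1)^1·1.0000/(1)·0.4441^0·0.8960^2 = -0.802794
d^1_{0,0}(2.2213) = +0.197206 -0.802794 = -0.605587

d=-0.6056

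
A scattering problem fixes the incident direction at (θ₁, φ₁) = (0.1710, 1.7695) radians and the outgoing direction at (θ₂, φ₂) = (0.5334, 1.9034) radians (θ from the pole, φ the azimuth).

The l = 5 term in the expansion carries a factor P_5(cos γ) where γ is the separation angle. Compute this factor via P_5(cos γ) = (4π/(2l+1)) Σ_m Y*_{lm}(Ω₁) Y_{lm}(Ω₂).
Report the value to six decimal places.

0.221757

Term-by-term m-sum for l=5 (normalisation 4π/11 = 1.142397):
  m=-5: (-0.000055+0.000036i) × (-0.015707+0.001453i) = +0.000001-0.000001i  (running Σ = +0.000001-0.000001i)
  m=-4: (+0.000849+0.000866i) × (+0.020111-0.082046i) = +0.000088-0.000052i  (running Σ = +0.000089-0.000053i)
  m=-3: (+0.007407-0.010918i) × (+0.216790+0.139871i) = +0.003133-0.001331i  (running Σ = +0.003222-0.001384i)
  m=-2: (-0.085308-0.035807i) × (-0.363459+0.285127i) = +0.041216-0.011309i  (running Σ = +0.044438-0.012693i)
  m=-1: (-0.077535+0.385054i) × (-0.115099-0.333198i) = +0.137224-0.018485i  (running Σ = +0.181661-0.031178i)
  m=0: (+0.741164-0.000000i) × (-0.228299+0.000000i) = -0.169207+0.000000i  (running Σ = +0.012454-0.031178i)
  m=1: (+0.077535+0.385054i) × (+0.115099-0.333198i) = +0.137224+0.018485i  (running Σ = +0.149678-0.012693i)
  m=2: (-0.085308+0.035807i) × (-0.363459-0.285127i) = +0.041216+0.011309i  (running Σ = +0.190893-0.001384i)
  m=3: (-0.007407-0.010918i) × (-0.216790+0.139871i) = +0.003133+0.001331i  (running Σ = +0.194026-0.000053i)
  m=4: (+0.000849-0.000866i) × (+0.020111+0.082046i) = +0.000088+0.000052i  (running Σ = +0.194114-0.000001i)
  m=5: (+0.000055+0.000036i) × (+0.015707+0.001453i) = +0.000001+0.000001i  (running Σ = +0.194115+0.000000i)
Σ over m = +0.194115+0.000000i; ×(4π/11) → +0.221757+0.000000i. Real part: 0.221757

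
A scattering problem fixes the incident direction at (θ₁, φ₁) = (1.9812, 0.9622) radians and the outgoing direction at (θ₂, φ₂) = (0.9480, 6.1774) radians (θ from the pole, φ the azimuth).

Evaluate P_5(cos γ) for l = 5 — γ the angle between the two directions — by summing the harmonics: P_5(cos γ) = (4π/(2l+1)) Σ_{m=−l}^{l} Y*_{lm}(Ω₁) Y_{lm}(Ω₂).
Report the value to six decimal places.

Expand P_5 via completeness: Σ_{m} conj(Y_{5,m}) at Ω₁ times Y_{5,m} at Ω₂ —
  m=-5: Y*=+0.029622-0.299418i  Y=+0.141670+0.082803i  product +0.028989-0.039966i
  m=-4: Y*=+0.314709+0.268977i  Y=+0.339783+0.153020i  product +0.065774+0.139551i
  m=-3: Y*=-0.111668+0.029108i  Y=+0.363218+0.119302i  product -0.044033-0.002750i
  m=-2: Y*=-0.102857+0.278655i  Y=+0.013230+0.002842i  product -0.002153+0.003394i
  m=-1: Y*=-0.116937-0.167813i  Y=-0.344666-0.036597i  product +0.034163+0.062119i
  m=+0: Y*=-0.254464-0.000000i  Y=-0.103962+0.000000i  product +0.026455+0.000000i
  m=+1: Y*=+0.116937-0.167813i  Y=+0.344666-0.036597i  product +0.034163-0.062119i
  m=+2: Y*=-0.102857-0.278655i  Y=+0.013230-0.002842i  product -0.002153-0.003394i
  m=+3: Y*=+0.111668+0.029108i  Y=-0.363218+0.119302i  product -0.044033+0.002750i
  m=+4: Y*=+0.314709-0.268977i  Y=+0.339783-0.153020i  product +0.065774-0.139551i
  m=+5: Y*=-0.029622-0.299418i  Y=-0.141670+0.082803i  product +0.028989+0.039966i
Accumulated sum +0.191936+0.000000i; after 4π/(2l+1) scaling, +0.219267+0.000000i ⇒ P_5 = 0.219267

0.219267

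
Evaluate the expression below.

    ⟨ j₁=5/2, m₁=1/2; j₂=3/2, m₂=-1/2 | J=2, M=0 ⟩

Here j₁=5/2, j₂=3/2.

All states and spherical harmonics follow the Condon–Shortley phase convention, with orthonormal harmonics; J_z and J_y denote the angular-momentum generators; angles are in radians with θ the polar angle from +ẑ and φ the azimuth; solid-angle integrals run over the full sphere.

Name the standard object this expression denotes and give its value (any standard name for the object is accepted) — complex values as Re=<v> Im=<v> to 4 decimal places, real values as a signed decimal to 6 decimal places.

Clebsch–Gordan coefficient, −√(1/14) ≈ -0.267261

This is a Clebsch–Gordan (vector-coupling) coefficient.
triangle: 2!·3!·1!/7! = 12/5040
(j±m)!: 3!·2!·1!·2!·2!·2! = 96
prefactor² = (2J+1)·Δ·N² = 8/7
  k=0: +1/(0!·2!·2!·1!·1!·0!) = 1/4
  k=1: −1/(1!·1!·1!·0!·2!·1!) = -1/2
Σ = -1/4  ⇒  CG² = 8/7·(-1/4)² = 1/14
CG = −√(1/14) = -0.267261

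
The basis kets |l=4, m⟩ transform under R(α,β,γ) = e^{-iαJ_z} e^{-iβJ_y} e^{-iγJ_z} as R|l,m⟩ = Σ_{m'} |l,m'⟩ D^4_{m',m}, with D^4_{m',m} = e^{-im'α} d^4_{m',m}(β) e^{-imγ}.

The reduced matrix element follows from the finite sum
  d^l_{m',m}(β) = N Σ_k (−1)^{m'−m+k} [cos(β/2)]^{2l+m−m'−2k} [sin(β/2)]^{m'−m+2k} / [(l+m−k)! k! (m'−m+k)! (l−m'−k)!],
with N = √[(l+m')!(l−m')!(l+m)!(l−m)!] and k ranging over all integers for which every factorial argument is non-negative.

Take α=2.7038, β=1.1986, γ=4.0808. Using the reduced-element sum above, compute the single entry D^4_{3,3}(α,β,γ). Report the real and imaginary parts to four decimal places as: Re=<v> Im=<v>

Re=-0.0326 Im=0.4888

D^4_{3,3}(2.7038,1.1986,4.0808) = e^{-i·3·2.7038}·d^4_{3,3}(1.1986)·e^{-i·3·4.0808}. Compute d first:
c=cos(1.198600/2)=0.825731, s=sin(1.198600/2)=0.564065; N=√[5040·1·5040·1]=5040.000000
The bounds max(0,m−m')=0 and min(l+m,l−m')=1 give 2 terms
  k=0: (−1)^0·5040.0000/(5040)·0.8257^8·0.5641^0 = +0.216126
  k=1: (−1)^1·5040.0000/(720)·0.8257^6·0.5641^2 = -0.705970
d^4_{3,3}(1.1986) = +0.216126 -0.705970 = -0.489844
Attach z-rotation phases: D = e^{-i(3)(2.7038)}·(-0.489844)·e^{-i(3)(4.0808)} = -0.032576+0.488759i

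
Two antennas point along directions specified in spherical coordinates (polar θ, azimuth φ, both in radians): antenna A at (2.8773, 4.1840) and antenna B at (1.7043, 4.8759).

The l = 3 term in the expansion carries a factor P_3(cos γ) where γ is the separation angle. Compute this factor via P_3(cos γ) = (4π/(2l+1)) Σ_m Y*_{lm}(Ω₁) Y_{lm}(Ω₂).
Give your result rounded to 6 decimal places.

Addition theorem: P_3(cos γ) = (4π/7) Σ_m Y*_{lm}(Ω₁) Y_{lm}(Ω₂), m = −3…3:
  m=-3: (0.00744 - 0.00011j) × (-0.19135 - 0.35829j) = -0.00146 - 0.00264j  (running Σ = -0.00146 - 0.00264j)
  m=-2: (0.03310 - 0.05862j) × (0.12654 - 0.04292j) = 0.00167 - 0.00884j  (running Σ = 0.00021 - 0.01148j)
  m=-1: (-0.15572 - 0.26676j) × (-0.04752 - 0.28804j) = -0.06944 + 0.05753j  (running Σ = -0.06923 + 0.04605j)
  m=0: (-0.59753 + 0.00000j) × (0.14462 + 0.00000j) = -0.08641 + 0.00000j  (running Σ = -0.15564 + 0.04605j)
  m=1: (0.15572 - 0.26676j) × (0.04752 - 0.28804j) = -0.06944 - 0.05753j  (running Σ = -0.22508 - 0.01148j)
  m=2: (0.03310 + 0.05862j) × (0.12654 + 0.04292j) = 0.00167 + 0.00884j  (running Σ = -0.22340 - 0.00264j)
  m=3: (-0.00744 - 0.00011j) × (0.19135 - 0.35829j) = -0.00146 + 0.00264j  (running Σ = -0.22486 + 0.00000j)
Accumulated sum -0.22486 + 0.00000j; after 4π/(2l+1) scaling, -0.40368 + 0.00000j ⇒ P_3 = -0.403677

-0.403677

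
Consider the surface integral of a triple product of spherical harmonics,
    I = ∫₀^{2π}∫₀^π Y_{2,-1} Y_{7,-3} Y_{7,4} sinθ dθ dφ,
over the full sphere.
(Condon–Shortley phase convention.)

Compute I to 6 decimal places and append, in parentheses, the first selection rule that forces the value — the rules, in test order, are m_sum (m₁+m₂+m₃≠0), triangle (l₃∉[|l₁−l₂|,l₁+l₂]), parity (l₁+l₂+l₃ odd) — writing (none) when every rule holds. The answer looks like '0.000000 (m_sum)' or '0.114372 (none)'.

0.162315 (none)

Checks pass: Σm=0; 16 even; l₃=7∈[5,9].
(2·2+1)(2·7+1)(2·7+1) = 1125
Δ: 2! 2! 12! / 17! → 1/185640
sum: t=0:+1/2419200 t=1:−1/518400 t=2:+1/2419200 = -1/907200
3j²(2 7 7; 0 0 0) = Δ·Π!·Σ² = 56/3315  (sign +1)
sum: t=1:−1/4354560 t=2:+1/14515200 = -1/6220800
3j²(2 7 7; -1 -3 4) = Δ·Π!·Σ² = 77/4420  (sign +1)
combine: 4πI² = 1125·56/3315·77/4420 = 16170/48841
take √, sign +1: I = 0.16231468
No selection rule forces the value: the integral is nonzero (none).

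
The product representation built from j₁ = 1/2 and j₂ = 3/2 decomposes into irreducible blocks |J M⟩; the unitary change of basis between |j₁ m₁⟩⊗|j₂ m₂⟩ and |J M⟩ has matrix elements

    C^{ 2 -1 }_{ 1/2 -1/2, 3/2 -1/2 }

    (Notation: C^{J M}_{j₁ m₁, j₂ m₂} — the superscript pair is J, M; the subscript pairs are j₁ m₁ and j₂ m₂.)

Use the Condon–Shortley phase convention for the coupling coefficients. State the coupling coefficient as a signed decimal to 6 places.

+√(3/4) ≈ +0.866025

j₁+j₂−J=0  J+j₁−j₂=1  J−j₁+j₂=3  j₁+j₂+J+1=5
(j₁±m₁, j₂±m₂, J±M) = (0,1,1,2,1,3)
P² = 3
sum k=0..0:
  [0] +1/2 = 1/2
S = 1/2
C² = P²·S² = 3/4 ; C = +0.866025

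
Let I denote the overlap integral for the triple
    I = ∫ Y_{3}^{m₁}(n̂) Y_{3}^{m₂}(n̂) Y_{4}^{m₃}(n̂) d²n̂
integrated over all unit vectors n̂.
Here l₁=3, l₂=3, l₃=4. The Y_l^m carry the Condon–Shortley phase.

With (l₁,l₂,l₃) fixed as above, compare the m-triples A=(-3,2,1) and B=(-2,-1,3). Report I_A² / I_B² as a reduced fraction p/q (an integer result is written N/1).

Same 3,3,4: normalisation and zero-m 3j drop out of the ratio.
A: Δ: 2! 4! 4! / 11! → 1/34650; sum: t=2:+1/288 = 1/288; 3j²(3 3 4; -3 2 1) = Δ·Π!·Σ² = 5/231  (sign -1)
B: Δ: 2! 4! 4! / 11! → 1/34650; sum: t=1:−1/144 t=2:+1/288 = -1/288; 3j²(3 3 4; -2 -1 3) = Δ·Π!·Σ² = 1/99  (sign +1)
I_A²/I_B² = (5/231)/(1/99) = 15/7

15/7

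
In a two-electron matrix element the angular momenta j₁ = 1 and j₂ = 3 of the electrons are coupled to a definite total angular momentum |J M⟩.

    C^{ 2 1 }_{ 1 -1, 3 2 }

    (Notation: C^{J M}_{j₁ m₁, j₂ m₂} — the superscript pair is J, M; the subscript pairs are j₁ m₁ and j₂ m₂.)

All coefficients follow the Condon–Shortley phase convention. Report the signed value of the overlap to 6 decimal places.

+0.690066

triangle: 2!·0!·4!/7! = 48/5040
(j±m)!: 0!·2!·5!·1!·3!·1! = 1440
prefactor² = (2J+1)·Δ·N² = 480/7
  k=2: +1/(2!·0!·0!·3!·0!·1!) = 1/12
Σ = 1/12  ⇒  CG² = 480/7·(1/12)² = 10/21
CG = +√(10/21) = +0.690066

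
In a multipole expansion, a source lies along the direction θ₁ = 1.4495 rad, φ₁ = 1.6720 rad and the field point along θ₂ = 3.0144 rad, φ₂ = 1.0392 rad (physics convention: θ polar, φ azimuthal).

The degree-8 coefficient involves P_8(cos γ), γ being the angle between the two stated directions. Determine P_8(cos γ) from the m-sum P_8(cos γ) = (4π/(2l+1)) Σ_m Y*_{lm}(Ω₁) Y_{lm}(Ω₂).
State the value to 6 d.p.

Term-by-term m-sum for l=8 (normalisation 4π/17 = 0.739198):
  [-8]  conj(Y_{8,-8})(Ω₁) = +0.335158+0.351807i ; Y_{8,-8}(Ω₂) = -0.000000-0.000000i ; Δ = +0.000000-0.000000i
  [-7]  conj(Y_{8,-7})(Ω₁) = +0.154146-0.179910i ; Y_{8,-7}(Ω₂) = -0.000001+0.000001i ; Δ = +0.000000+0.000000i
  [-6]  conj(Y_{8,-6})(Ω₁) = +0.230797+0.160356i ; Y_{8,-6}(Ω₂) = +0.000022+0.000001i ; Δ = +0.000005+0.000004i
  [-5]  conj(Y_{8,-5})(Ω₁) = +0.127796-0.230619i ; Y_{8,-5}(Ω₂) = -0.000145-0.000276i ; Δ = -0.000082-0.000002i
  [-4]  conj(Y_{8,-4})(Ω₁) = +0.191192+0.081922i ; Y_{8,-4}(Ω₂) = -0.001771+0.002853i ; Δ = -0.000572+0.000400i
  [-3]  conj(Y_{8,-3})(Ω₁) = +0.081212-0.259217i ; Y_{8,-3}(Ω₂) = +0.026826+0.000644i ; Δ = +0.002345-0.006901i
  [-2]  conj(Y_{8,-2})(Ω₁) = +0.170320+0.034953i ; Y_{8,-2}(Ω₂) = -0.073771-0.132630i ; Δ = -0.007929-0.025168i
  [-1]  conj(Y_{8,-1})(Ω₁) = +0.027672-0.272497i ; Y_{8,-1}(Ω₂) = -0.274402+0.466620i ; Δ = +0.119559+0.087686i
  [+0]  conj(Y_{8,0})(Ω₁) = +0.163568-0.000000i ; Y_{8,0}(Ω₂) = +0.848073+0.000000i ; Δ = +0.138718+0.000000i
  [+1]  conj(Y_{8,1})(Ω₁) = -0.027672-0.272497i ; Y_{8,1}(Ω₂) = +0.274402+0.466620i ; Δ = +0.119559-0.087686i
  [+2]  conj(Y_{8,2})(Ω₁) = +0.170320-0.034953i ; Y_{8,2}(Ω₂) = -0.073771+0.132630i ; Δ = -0.007929+0.025168i
  [+3]  conj(Y_{8,3})(Ω₁) = -0.081212-0.259217i ; Y_{8,3}(Ω₂) = -0.026826+0.000644i ; Δ = +0.002345+0.006901i
  [+4]  conj(Y_{8,4})(Ω₁) = +0.191192-0.081922i ; Y_{8,4}(Ω₂) = -0.001771-0.002853i ; Δ = -0.000572-0.000400i
  [+5]  conj(Y_{8,5})(Ω₁) = -0.127796-0.230619i ; Y_{8,5}(Ω₂) = +0.000145-0.000276i ; Δ = -0.000082+0.000002i
  [+6]  conj(Y_{8,6})(Ω₁) = +0.230797-0.160356i ; Y_{8,6}(Ω₂) = +0.000022-0.000001i ; Δ = +0.000005-0.000004i
  [+7]  conj(Y_{8,7})(Ω₁) = -0.154146-0.179910i ; Y_{8,7}(Ω₂) = +0.000001+0.000001i ; Δ = +0.000000-0.000000i
  [+8]  conj(Y_{8,8})(Ω₁) = +0.335158-0.351807i ; Y_{8,8}(Ω₂) = -0.000000+0.000000i ; Δ = +0.000000+0.000000i
Total Σ_m = +0.365369-0.000000i. Multiply by 0.739198: +0.270080-0.000000i. P_8(cos γ) = 0.270080

0.270080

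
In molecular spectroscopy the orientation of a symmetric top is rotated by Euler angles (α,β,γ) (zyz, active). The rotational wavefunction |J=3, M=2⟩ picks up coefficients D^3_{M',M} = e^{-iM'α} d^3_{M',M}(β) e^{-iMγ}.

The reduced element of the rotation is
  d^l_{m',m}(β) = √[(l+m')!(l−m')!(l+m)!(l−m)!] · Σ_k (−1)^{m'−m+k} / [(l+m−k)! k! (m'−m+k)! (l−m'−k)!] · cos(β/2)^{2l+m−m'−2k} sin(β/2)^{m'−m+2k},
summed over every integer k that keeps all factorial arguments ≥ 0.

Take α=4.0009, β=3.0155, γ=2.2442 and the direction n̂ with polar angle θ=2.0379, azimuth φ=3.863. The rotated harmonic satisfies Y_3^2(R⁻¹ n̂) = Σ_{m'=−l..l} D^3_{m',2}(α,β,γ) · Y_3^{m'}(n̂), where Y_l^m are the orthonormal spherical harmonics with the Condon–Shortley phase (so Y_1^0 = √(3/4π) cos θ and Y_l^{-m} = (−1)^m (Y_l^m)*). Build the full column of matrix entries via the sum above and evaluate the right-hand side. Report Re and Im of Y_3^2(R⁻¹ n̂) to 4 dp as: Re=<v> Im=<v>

Need the full column D^3_{m',2} for m'=−3..3 at α=4.0009, β=3.0155, γ=2.2442.
cos(β/2)=0.063005, sin(β/2)=0.998013
d^3_{-3,2}: single k=5 term ⇒ +0.152802;  D = +0.050912+0.144071i
d^3_{-2,2}: k∈[4..5] ⇒ +0.019691 -0.988138 = -0.968448;  D = +0.902276+0.351837i
d^3_{-1,2}: k∈[3..4] ⇒ +0.001572 -0.197267 = -0.195694;  D = -0.172897+0.091667i
d^3_{0,2}: k∈[2..3] ⇒ +0.000086 -0.021570 = -0.021484;  D = +0.004772-0.020947i
d^3_{1,2}: k∈[1..2] ⇒ +0.000003 -0.001572 = -0.001569;  D = +0.000931+0.001263i
d^3_{2,2}: k∈[0..1] ⇒ +0.000000 -0.000078 = -0.000078;  D = -0.000078-0.000006i
d^3_{3,2}: single k=0 term ⇒ -0.000002;  D = +0.000002-0.000002i
Y_3^{m'}(θ=2.0379,φ=3.863) and Σ D·Y over m':
  (+0.0509+0.1441i)·(+0.1661+0.2462i)  (+0.9023+0.3518i)·(-0.0468+0.3639i)  (-0.1729+0.0917i)·(-0.0030+0.0026i)  (+0.0048-0.0209i)·(+0.3338+0.0000i)  (+0.0009+0.0013i)·(+0.0030+0.0026i)  (-0.0001-0.0000i)·(-0.0468-0.3639i)  (+0.0000-0.0000i)·(-0.1661+0.2462i)
Y_3^2(R⁻¹ n̂) = -0.195425+0.340625i

Re=-0.1954 Im=0.3406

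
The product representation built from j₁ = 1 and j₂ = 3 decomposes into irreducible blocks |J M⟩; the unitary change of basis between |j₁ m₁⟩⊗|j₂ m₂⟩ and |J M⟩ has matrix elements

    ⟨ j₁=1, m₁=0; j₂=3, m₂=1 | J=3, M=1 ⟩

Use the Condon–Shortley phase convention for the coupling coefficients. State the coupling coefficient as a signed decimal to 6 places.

j₁+j₂−J=1  J+j₁−j₂=1  J−j₁+j₂=5  j₁+j₂+J+1=8
(j₁±m₁, j₂±m₂, J±M) = (1,1,4,2,4,2)
P² = 48
sum k=0..1:
  [0] +1/24 = 1/24
  [1] −1/12 = -1/12
S = -1/24
C² = P²·S² = 1/12 ; C = -0.288675

−√(1/12) ≈ -0.288675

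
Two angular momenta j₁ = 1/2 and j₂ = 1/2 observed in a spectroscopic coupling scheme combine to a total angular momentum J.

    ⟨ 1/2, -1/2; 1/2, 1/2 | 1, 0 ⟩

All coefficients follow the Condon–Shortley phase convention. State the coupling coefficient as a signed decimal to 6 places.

+0.707107  (= +√(1/2))

triangle: 0!·1!·1!/3! = 1/6
(j±m)!: 0!·1!·1!·0!·1!·1! = 1
prefactor² = (2J+1)·Δ·N² = 1/2
  k=0: +1/(0!·0!·1!·1!·0!·0!) = 1
Σ = 1  ⇒  CG² = 1/2·1² = 1/2
CG = +√(1/2) = +0.707107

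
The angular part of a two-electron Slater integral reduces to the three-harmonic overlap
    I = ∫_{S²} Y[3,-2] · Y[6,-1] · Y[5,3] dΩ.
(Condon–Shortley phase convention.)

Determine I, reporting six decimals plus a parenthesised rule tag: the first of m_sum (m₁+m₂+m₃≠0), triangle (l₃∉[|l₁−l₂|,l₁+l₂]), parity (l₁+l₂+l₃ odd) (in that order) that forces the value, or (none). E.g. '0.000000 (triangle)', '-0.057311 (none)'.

Rules hold: Σm=0, L=14 even, 3≤5≤9.
N = 7·13·11 = 1001
Δ = 4!·2!·8!/15! = 1/675675
Racah Σ t=1..3: t=1:−1/8640 t=2:+1/2304 t=3:−1/8640 = 7/34560
⇒ 3j(3 6 5; 0 0 0)² = 7/429, sgn -1
Racah Σ t=3..4: t=3:−1/17280 t=4:+1/120960 = -1/20160
⇒ 3j(3 6 5; -2 -1 3)² = 64/3003, sgn -1
4πI² = N·(3j₀)²·(3jₘ)² = 448/1287
I = +1·√(0.348096/4π) = 0.16643505
No selection rule forces the value: the integral is nonzero (none).

0.166435 (none)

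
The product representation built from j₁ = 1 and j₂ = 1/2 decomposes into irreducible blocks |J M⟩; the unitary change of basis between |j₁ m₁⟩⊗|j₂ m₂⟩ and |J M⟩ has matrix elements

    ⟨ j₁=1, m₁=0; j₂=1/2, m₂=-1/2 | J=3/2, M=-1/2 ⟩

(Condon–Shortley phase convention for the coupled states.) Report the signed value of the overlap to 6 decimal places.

triangle: 0!*2!*1!/4! = 2/24
(j±m)!: 1!*1!*0!*1!*1!*2! = 2
prefactor² = (2J+1)*Δ*N² = 2/3
  k=0: +1/(0!*0!*1!*0!*1!*1!) = 1
Σ = 1  ⇒  CG² = 2/3*1² = 2/3
CG = +√(2/3) = +0.816497

+√(2/3) ≈ +0.816497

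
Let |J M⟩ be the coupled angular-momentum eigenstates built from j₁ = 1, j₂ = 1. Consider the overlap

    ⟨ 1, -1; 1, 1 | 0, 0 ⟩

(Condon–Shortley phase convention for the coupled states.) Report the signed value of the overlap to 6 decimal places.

√[1·2!0!0!/3! · 0!2!2!0!0!0!] = √(4/3)
  +(−1)^2/∏(2,0,0,0,0,0)! = 1/2  (running 1/2)
⟨..|..⟩ = √(4/3)·(1/2) = +0.577350

+√(1/3) ≈ +0.577350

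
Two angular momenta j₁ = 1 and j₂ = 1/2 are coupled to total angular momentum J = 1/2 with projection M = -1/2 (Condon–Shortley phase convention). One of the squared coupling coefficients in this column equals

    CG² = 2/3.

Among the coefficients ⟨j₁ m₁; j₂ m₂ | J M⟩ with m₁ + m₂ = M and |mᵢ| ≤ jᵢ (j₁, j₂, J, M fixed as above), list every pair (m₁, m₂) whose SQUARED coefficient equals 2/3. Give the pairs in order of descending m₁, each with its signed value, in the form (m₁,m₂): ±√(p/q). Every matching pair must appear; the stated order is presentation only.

(-1,1/2): −√(2/3)

Admissible pairs with m₁+m₂ = M = -1/2: (-1,1/2), (0,-1/2)
  (m₁,m₂)=(0,-1/2): CG² = 1/3, CG = +√(1/3)
  (m₁,m₂)=(-1,1/2): CG² = 2/3, CG = −√(2/3)   ← matches the target
Pairs with CG² = 2/3: (-1,1/2): −√(2/3)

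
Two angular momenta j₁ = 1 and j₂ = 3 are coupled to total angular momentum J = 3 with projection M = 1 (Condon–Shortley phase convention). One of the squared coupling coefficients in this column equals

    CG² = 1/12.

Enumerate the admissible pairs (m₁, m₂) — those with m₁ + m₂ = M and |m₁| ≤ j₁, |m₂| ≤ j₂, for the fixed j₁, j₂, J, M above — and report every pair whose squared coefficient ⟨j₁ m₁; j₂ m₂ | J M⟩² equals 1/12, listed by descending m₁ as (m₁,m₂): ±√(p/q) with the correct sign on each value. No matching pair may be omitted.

(0,1): −√(1/12)

Admissible pairs with m₁+m₂ = M = 1: (-1,2), (0,1), (1,0)
  (m₁,m₂)=(1,0): CG² = 1/2, CG = +√(1/2)
  (m₁,m₂)=(0,1): CG² = 1/12, CG = −√(1/12)   ← matches the target
  (m₁,m₂)=(-1,2): CG² = 5/12, CG = −√(5/12)
Pairs with CG² = 1/12: (0,1): −√(1/12)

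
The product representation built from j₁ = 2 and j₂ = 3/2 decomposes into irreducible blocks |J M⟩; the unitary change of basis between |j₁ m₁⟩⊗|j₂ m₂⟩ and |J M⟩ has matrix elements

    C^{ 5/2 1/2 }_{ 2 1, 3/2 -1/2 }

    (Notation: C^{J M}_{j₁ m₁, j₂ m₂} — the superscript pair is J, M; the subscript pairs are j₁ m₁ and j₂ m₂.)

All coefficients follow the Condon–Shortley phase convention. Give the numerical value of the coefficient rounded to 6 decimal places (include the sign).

+0.597614  (= +√(5/14))

√[6·1!3!2!/7! · 3!1!1!2!3!2!] = √(72/35)
  +(−1)^0/∏(0,1,1,1,2,1)! = 1/2  (running 1/2)
  +(−1)^1/∏(1,0,0,0,3,2)! = -1/12  (running 5/12)
⟨..|..⟩ = √(72/35)·(5/12) = +0.597614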